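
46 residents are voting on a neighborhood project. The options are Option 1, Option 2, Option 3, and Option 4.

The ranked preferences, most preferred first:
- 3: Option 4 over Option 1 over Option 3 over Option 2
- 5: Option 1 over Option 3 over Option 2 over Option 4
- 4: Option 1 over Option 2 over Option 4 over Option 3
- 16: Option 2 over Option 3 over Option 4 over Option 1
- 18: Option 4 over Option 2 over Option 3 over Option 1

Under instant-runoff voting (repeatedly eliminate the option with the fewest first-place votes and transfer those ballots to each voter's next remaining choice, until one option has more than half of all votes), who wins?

Option 2

Round 1: Option 1 9, Option 2 16, Option 3 0, Option 4 21. Option 3 eliminated.
Round 2: Option 1 9, Option 2 16, Option 4 21. Option 1 eliminated.
Round 3: Option 2 25, Option 4 21. Option 2 has a majority (≥24).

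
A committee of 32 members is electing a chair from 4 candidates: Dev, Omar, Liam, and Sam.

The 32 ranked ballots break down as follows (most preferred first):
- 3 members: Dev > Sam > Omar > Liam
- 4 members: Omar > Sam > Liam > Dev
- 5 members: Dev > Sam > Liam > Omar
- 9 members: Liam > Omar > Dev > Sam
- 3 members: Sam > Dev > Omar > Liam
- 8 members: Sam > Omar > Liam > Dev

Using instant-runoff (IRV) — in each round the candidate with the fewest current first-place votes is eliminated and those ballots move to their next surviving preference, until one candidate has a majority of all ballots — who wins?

Round 1: Dev 8, Omar 4, Liam 9, Sam 11. Omar eliminated.
Round 2: Dev 8, Liam 9, Sam 15. Dev eliminated.
Round 3: Liam 9, Sam 23. Sam has a majority (≥17).

Sam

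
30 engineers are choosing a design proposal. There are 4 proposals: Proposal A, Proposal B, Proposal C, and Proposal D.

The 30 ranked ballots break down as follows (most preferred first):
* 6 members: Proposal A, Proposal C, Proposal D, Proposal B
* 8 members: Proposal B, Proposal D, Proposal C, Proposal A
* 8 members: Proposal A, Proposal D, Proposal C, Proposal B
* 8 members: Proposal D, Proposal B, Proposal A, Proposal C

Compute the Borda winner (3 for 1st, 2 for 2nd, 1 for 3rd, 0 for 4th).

Proposal D

Proposal A: 6×3 + 8×0 + 8×3 + 8×1 = 50
Proposal B: 6×0 + 8×3 + 8×0 + 8×2 = 40
Proposal C: 6×2 + 8×1 + 8×1 + 8×0 = 28
Proposal D: 6×1 + 8×2 + 8×2 + 8×3 = 62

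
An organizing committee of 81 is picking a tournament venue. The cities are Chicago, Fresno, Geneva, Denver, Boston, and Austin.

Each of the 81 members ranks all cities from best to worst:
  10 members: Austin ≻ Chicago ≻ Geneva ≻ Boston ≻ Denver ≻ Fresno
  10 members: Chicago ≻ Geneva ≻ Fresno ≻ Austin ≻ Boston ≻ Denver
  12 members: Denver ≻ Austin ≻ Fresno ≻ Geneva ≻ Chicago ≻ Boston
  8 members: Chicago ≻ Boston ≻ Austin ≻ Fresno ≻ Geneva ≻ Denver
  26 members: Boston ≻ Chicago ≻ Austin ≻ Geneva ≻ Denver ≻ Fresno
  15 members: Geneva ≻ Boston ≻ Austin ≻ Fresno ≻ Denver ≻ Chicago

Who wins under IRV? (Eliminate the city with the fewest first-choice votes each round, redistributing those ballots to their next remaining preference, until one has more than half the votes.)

Round 1: Chicago 18, Fresno 0, Geneva 15, Denver 12, Boston 26, Austin 10. Fresno eliminated.
Round 2: Chicago 18, Geneva 15, Denver 12, Boston 26, Austin 10. Austin eliminated.
Round 3: Chicago 28, Geneva 15, Denver 12, Boston 26. Denver eliminated.
Round 4: Chicago 28, Geneva 27, Boston 26. Boston eliminated.
Round 5: Chicago 54, Geneva 27. Chicago has a majority (≥41).

Chicago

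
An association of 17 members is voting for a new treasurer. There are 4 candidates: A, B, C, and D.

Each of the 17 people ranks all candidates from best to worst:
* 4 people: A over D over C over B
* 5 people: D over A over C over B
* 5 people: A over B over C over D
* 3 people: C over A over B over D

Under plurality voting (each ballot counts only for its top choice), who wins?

First-place votes: A 9, B 0, C 3, D 5.

A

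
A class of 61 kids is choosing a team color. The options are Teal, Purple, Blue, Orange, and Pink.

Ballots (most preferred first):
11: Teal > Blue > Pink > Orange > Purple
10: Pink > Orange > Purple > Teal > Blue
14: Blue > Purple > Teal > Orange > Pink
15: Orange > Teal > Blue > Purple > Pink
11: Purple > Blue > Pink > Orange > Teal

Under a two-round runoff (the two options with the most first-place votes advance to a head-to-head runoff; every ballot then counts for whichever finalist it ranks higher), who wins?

Round 1 first-place votes: Teal 11, Purple 11, Blue 14, Orange 15, Pink 10. Orange and Blue advance.
Runoff: Orange is ranked above Blue on 25 ballots, Blue above Orange on 36.

Blue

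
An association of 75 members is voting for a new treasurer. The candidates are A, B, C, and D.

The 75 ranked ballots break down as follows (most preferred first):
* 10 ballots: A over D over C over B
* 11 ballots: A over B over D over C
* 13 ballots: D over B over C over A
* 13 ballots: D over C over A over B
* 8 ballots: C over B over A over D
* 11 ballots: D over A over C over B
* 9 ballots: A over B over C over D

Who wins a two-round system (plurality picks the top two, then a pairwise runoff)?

Round 1 first-place votes: A 30, B 0, C 8, D 37. D and A advance.
Runoff: D is ranked above A on 37 ballots, A above D on 38.

A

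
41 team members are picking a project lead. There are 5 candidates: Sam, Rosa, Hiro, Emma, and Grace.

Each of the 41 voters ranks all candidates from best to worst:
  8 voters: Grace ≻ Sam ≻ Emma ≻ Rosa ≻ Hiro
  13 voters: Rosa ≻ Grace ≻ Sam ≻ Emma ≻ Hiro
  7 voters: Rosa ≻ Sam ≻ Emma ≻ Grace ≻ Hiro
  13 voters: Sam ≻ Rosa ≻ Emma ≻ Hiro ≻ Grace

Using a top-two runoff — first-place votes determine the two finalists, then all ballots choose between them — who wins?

Round 1 first-place votes: Sam 13, Rosa 20, Hiro 0, Emma 0, Grace 8. Rosa and Sam advance.
Runoff: Rosa is ranked above Sam on 20 ballots, Sam above Rosa on 21.

Sam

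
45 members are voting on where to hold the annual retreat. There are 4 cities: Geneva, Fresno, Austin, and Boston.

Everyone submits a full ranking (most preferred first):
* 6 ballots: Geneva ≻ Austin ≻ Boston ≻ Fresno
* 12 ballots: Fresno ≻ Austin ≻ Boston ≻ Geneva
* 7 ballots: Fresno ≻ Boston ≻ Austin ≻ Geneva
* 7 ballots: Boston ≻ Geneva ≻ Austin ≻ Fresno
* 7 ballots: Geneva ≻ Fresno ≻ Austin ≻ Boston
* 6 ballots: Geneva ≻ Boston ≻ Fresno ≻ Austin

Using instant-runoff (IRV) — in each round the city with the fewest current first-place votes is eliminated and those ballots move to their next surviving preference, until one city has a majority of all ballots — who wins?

Geneva

Round 1: Geneva 19, Fresno 19, Austin 0, Boston 7. Austin eliminated.
Round 2: Geneva 19, Fresno 19, Boston 7. Boston eliminated.
Round 3: Geneva 26, Fresno 19. Geneva has a majority (≥23).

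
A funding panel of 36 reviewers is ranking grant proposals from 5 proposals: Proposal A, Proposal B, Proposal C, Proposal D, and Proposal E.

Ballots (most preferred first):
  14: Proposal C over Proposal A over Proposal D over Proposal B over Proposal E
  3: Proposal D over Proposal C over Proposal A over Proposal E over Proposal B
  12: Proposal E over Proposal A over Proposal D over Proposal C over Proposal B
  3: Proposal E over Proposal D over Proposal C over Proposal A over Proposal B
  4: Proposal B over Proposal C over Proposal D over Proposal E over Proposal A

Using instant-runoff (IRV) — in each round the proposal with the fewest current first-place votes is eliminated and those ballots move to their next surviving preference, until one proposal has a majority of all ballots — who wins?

Proposal C

Round 1: Proposal A 0, Proposal B 4, Proposal C 14, Proposal D 3, Proposal E 15. Proposal A eliminated.
Round 2: Proposal B 4, Proposal C 14, Proposal D 3, Proposal E 15. Proposal D eliminated.
Round 3: Proposal B 4, Proposal C 17, Proposal E 15. Proposal B eliminated.
Round 4: Proposal C 21, Proposal E 15. Proposal C has a majority (≥19).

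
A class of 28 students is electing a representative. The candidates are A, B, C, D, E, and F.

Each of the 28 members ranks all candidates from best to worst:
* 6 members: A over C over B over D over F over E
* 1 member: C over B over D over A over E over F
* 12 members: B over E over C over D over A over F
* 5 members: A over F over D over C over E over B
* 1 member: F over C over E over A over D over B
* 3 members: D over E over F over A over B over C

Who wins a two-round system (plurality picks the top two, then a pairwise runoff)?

A

Round 1 first-place votes: A 11, B 12, C 1, D 3, E 0, F 1. B and A advance.
Runoff: B is ranked above A on 13 ballots, A above B on 15.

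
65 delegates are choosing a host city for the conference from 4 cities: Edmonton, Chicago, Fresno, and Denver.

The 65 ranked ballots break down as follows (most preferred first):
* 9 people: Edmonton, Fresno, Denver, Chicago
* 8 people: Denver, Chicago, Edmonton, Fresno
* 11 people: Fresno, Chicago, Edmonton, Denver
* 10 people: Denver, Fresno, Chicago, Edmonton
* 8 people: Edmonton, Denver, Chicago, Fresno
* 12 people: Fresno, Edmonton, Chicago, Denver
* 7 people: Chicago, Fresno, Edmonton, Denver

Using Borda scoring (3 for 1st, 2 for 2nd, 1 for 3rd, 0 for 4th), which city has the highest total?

Edmonton: 9×3 + 8×1 + 11×1 + 10×0 + 8×3 + 12×2 + 7×1 = 101
Chicago: 9×0 + 8×2 + 11×2 + 10×1 + 8×1 + 12×1 + 7×3 = 89
Fresno: 9×2 + 8×0 + 11×3 + 10×2 + 8×0 + 12×3 + 7×2 = 121
Denver: 9×1 + 8×3 + 11×0 + 10×3 + 8×2 + 12×0 + 7×0 = 79

Fresno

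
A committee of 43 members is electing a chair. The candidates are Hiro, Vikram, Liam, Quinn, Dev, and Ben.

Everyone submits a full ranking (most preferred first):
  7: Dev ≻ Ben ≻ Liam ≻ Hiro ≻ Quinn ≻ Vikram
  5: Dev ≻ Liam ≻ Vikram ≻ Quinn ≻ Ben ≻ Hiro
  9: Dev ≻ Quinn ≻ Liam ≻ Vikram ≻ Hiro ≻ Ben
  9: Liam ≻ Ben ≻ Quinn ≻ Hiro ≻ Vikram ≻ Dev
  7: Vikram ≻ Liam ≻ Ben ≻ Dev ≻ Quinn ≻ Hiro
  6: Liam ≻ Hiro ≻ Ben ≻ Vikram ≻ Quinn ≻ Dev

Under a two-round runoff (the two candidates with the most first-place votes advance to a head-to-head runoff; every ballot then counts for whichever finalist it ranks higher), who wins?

Liam

Round 1 first-place votes: Hiro 0, Vikram 7, Liam 15, Quinn 0, Dev 21, Ben 0. Dev and Liam advance.
Runoff: Dev is ranked above Liam on 21 ballots, Liam above Dev on 22.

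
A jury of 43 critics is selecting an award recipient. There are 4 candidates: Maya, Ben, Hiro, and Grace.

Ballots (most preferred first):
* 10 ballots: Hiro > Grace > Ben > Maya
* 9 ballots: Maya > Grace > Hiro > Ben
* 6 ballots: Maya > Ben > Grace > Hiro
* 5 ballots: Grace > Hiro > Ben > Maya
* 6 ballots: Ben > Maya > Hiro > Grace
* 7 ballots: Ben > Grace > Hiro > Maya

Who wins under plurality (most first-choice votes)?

First-place votes: Maya 15, Ben 13, Hiro 10, Grace 5.

Maya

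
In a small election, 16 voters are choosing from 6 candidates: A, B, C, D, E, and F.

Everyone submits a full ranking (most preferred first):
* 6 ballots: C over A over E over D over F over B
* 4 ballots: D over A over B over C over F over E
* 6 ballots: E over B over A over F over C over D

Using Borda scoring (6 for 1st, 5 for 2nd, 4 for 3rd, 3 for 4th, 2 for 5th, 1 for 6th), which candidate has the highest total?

A: 6×5 + 4×5 + 6×4 = 74
B: 6×1 + 4×4 + 6×5 = 52
C: 6×6 + 4×3 + 6×2 = 60
D: 6×3 + 4×6 + 6×1 = 48
E: 6×4 + 4×1 + 6×6 = 64
F: 6×2 + 4×2 + 6×3 = 38

A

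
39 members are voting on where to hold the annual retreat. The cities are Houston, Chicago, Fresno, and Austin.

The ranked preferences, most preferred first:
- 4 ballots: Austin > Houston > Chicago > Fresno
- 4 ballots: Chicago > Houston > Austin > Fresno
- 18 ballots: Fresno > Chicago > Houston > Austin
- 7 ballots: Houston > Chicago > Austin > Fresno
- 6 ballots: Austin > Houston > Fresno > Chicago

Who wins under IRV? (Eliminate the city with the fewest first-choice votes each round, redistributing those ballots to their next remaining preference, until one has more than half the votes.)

Round 1: Houston 7, Chicago 4, Fresno 18, Austin 10. Chicago eliminated.
Round 2: Houston 11, Fresno 18, Austin 10. Austin eliminated.
Round 3: Houston 21, Fresno 18. Houston has a majority (≥20).

Houston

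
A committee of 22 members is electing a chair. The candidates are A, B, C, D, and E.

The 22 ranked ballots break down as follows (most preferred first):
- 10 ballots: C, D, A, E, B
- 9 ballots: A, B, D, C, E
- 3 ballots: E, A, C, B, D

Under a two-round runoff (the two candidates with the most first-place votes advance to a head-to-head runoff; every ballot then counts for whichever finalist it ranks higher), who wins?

A

Round 1 first-place votes: A 9, B 0, C 10, D 0, E 3. C and A advance.
Runoff: C is ranked above A on 10 ballots, A above C on 12.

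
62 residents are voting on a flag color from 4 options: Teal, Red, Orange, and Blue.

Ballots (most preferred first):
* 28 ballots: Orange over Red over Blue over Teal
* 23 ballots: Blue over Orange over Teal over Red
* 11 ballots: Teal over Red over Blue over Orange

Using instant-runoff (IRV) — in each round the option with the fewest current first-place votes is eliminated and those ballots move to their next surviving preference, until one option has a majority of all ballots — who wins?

Blue

Round 1: Teal 11, Red 0, Orange 28, Blue 23. Red eliminated.
Round 2: Teal 11, Orange 28, Blue 23. Teal eliminated.
Round 3: Orange 28, Blue 34. Blue has a majority (≥32).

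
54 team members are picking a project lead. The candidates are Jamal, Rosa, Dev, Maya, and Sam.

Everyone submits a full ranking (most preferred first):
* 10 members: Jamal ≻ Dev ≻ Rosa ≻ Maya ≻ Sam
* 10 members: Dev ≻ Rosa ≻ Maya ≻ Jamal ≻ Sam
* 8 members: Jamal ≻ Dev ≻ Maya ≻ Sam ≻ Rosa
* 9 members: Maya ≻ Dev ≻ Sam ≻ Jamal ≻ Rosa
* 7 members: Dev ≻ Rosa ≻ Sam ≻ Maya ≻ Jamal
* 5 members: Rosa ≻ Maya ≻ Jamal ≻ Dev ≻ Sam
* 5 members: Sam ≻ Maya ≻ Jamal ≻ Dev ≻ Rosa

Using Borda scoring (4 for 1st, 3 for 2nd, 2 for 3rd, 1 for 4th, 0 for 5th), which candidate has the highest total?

Jamal: 10×4 + 10×1 + 8×4 + 9×1 + 7×0 + 5×2 + 5×2 = 111
Rosa: 10×2 + 10×3 + 8×0 + 9×0 + 7×3 + 5×4 + 5×0 = 91
Dev: 10×3 + 10×4 + 8×3 + 9×3 + 7×4 + 5×1 + 5×1 = 159
Maya: 10×1 + 10×2 + 8×2 + 9×4 + 7×1 + 5×3 + 5×3 = 119
Sam: 10×0 + 10×0 + 8×1 + 9×2 + 7×2 + 5×0 + 5×4 = 60

Dev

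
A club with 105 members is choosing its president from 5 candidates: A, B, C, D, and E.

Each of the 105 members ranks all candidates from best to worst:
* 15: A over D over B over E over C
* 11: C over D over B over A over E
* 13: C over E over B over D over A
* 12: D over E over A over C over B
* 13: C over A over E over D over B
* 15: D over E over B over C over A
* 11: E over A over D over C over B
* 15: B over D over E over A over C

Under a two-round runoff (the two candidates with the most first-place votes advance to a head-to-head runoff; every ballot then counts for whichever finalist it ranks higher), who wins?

D

Round 1 first-place votes: A 15, B 15, C 37, D 27, E 11. C and D advance.
Runoff: C is ranked above D on 37 ballots, D above C on 68.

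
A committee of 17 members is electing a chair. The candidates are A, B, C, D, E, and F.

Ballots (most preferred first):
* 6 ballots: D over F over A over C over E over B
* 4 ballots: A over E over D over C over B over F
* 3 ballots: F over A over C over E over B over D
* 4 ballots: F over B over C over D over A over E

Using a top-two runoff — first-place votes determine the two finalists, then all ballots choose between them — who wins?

Round 1 first-place votes: A 4, B 0, C 0, D 6, E 0, F 7. F and D advance.
Runoff: F is ranked above D on 7 ballots, D above F on 10.

D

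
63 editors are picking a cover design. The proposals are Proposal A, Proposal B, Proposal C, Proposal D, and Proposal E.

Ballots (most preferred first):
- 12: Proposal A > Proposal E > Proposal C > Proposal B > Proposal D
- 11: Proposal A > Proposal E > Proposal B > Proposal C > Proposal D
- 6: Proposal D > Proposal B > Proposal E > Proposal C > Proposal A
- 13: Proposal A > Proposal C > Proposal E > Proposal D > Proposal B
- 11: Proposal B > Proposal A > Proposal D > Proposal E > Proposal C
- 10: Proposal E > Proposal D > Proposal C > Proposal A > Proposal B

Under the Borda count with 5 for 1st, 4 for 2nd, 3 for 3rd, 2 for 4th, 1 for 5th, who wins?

Proposal A: 12×5 + 11×5 + 6×1 + 13×5 + 11×4 + 10×2 = 250
Proposal B: 12×2 + 11×3 + 6×4 + 13×1 + 11×5 + 10×1 = 159
Proposal C: 12×3 + 11×2 + 6×2 + 13×4 + 11×1 + 10×3 = 163
Proposal D: 12×1 + 11×1 + 6×5 + 13×2 + 11×3 + 10×4 = 152
Proposal E: 12×4 + 11×4 + 6×3 + 13×3 + 11×2 + 10×5 = 221

Proposal A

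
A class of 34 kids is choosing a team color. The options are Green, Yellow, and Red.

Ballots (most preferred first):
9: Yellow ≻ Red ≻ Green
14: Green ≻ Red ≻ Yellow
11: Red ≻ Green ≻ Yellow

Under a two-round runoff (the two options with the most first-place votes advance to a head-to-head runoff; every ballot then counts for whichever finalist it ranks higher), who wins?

Red

Round 1 first-place votes: Green 14, Yellow 9, Red 11. Green and Red advance.
Runoff: Green is ranked above Red on 14 ballots, Red above Green on 20.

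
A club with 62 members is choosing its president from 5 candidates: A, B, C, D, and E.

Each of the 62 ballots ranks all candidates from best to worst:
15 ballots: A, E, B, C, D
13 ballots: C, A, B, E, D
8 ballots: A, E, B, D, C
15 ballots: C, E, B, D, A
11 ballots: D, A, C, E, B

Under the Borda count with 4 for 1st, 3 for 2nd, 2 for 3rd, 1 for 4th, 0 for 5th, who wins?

A

A: 15×4 + 13×3 + 8×4 + 15×0 + 11×3 = 164
B: 15×2 + 13×2 + 8×2 + 15×2 + 11×0 = 102
C: 15×1 + 13×4 + 8×0 + 15×4 + 11×2 = 149
D: 15×0 + 13×0 + 8×1 + 15×1 + 11×4 = 67
E: 15×3 + 13×1 + 8×3 + 15×3 + 11×1 = 138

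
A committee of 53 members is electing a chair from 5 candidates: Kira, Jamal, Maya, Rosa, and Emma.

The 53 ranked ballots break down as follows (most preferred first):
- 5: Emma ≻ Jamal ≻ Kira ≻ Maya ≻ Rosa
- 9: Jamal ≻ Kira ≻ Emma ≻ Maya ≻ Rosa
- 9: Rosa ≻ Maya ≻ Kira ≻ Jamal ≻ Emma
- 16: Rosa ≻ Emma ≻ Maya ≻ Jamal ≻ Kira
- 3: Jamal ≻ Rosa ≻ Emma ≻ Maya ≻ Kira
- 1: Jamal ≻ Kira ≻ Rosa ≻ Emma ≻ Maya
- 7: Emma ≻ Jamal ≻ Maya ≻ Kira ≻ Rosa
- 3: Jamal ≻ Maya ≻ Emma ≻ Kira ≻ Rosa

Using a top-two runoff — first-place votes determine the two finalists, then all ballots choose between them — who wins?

Jamal

Round 1 first-place votes: Kira 0, Jamal 16, Maya 0, Rosa 25, Emma 12. Rosa and Jamal advance.
Runoff: Rosa is ranked above Jamal on 25 ballots, Jamal above Rosa on 28.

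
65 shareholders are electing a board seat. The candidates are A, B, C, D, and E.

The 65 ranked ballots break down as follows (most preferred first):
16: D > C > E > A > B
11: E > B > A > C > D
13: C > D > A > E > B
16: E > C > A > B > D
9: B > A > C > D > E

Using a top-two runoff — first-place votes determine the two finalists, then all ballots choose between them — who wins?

D

Round 1 first-place votes: A 0, B 9, C 13, D 16, E 27. E and D advance.
Runoff: E is ranked above D on 27 ballots, D above E on 38.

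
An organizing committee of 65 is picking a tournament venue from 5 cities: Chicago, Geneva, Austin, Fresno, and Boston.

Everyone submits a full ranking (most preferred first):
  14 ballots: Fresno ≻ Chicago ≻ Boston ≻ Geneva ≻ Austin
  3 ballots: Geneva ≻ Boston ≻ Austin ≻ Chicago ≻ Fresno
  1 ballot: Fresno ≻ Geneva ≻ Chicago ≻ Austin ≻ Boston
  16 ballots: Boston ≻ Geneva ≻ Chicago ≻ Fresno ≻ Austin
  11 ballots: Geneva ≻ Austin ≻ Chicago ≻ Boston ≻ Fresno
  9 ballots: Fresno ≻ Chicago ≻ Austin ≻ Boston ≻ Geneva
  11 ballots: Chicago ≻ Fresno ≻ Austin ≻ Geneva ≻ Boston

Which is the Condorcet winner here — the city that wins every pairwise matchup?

Chicago

Chicago vs Geneva: 34–31
Chicago vs Austin: 51–14
Chicago vs Fresno: 41–24
Chicago vs Boston: 46–19
Chicago beats every other city.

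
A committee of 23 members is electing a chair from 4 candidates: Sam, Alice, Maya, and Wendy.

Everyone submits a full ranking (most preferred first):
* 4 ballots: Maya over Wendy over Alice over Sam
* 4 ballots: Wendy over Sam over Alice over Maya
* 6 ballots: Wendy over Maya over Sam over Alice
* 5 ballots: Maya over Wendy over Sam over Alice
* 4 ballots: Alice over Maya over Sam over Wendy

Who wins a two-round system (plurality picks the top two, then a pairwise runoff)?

Maya

Round 1 first-place votes: Sam 0, Alice 4, Maya 9, Wendy 10. Wendy and Maya advance.
Runoff: Wendy is ranked above Maya on 10 ballots, Maya above Wendy on 13.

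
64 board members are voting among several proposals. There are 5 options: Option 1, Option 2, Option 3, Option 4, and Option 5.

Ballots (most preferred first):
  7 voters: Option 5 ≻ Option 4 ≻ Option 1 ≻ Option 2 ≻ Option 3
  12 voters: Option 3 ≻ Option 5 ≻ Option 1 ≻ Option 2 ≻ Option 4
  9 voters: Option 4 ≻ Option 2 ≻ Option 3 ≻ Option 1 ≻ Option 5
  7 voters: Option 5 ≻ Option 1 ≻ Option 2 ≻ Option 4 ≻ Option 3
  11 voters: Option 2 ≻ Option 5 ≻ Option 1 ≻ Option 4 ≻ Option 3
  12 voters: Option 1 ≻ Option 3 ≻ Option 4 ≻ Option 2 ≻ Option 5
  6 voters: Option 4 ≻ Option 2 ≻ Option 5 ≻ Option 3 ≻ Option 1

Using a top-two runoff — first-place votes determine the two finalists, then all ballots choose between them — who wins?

Option 5

Round 1 first-place votes: Option 1 12, Option 2 11, Option 3 12, Option 4 15, Option 5 14. Option 4 and Option 5 advance.
Runoff: Option 4 is ranked above Option 5 on 27 ballots, Option 5 above Option 4 on 37.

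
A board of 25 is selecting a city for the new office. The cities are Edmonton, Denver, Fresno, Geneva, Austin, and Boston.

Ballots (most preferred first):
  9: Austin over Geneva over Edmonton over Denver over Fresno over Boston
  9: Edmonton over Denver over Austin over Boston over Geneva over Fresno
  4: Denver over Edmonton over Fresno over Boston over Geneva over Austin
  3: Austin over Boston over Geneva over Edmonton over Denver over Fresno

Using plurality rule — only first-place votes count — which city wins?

Austin

First-place votes: Edmonton 9, Denver 4, Fresno 0, Geneva 0, Austin 12, Boston 0.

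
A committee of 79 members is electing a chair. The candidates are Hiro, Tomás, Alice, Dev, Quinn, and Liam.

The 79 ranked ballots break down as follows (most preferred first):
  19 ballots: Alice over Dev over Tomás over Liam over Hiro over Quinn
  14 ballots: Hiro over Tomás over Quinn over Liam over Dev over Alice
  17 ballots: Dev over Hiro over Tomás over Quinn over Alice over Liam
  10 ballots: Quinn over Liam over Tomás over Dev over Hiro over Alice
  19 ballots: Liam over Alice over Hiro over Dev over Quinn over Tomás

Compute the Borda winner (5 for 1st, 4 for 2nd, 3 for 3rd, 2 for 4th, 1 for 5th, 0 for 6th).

Dev

Hiro: 19×1 + 14×5 + 17×4 + 10×1 + 19×3 = 224
Tomás: 19×3 + 14×4 + 17×3 + 10×3 + 19×0 = 194
Alice: 19×5 + 14×0 + 17×1 + 10×0 + 19×4 = 188
Dev: 19×4 + 14×1 + 17×5 + 10×2 + 19×2 = 233
Quinn: 19×0 + 14×3 + 17×2 + 10×5 + 19×1 = 145
Liam: 19×2 + 14×2 + 17×0 + 10×4 + 19×5 = 201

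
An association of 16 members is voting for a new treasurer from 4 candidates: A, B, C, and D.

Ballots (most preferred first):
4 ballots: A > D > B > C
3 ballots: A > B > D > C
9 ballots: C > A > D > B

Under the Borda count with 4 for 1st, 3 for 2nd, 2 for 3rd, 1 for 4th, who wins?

A

A: 4×4 + 3×4 + 9×3 = 55
B: 4×2 + 3×3 + 9×1 = 26
C: 4×1 + 3×1 + 9×4 = 43
D: 4×3 + 3×2 + 9×2 = 36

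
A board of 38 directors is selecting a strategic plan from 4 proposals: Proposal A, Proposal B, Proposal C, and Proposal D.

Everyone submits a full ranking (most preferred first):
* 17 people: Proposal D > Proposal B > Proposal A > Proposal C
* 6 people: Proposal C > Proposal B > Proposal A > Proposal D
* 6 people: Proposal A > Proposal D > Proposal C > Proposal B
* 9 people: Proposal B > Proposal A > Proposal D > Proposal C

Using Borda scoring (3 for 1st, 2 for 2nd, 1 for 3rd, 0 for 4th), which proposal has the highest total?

Proposal A: 17×1 + 6×1 + 6×3 + 9×2 = 59
Proposal B: 17×2 + 6×2 + 6×0 + 9×3 = 73
Proposal C: 17×0 + 6×3 + 6×1 + 9×0 = 24
Proposal D: 17×3 + 6×0 + 6×2 + 9×1 = 72

Proposal B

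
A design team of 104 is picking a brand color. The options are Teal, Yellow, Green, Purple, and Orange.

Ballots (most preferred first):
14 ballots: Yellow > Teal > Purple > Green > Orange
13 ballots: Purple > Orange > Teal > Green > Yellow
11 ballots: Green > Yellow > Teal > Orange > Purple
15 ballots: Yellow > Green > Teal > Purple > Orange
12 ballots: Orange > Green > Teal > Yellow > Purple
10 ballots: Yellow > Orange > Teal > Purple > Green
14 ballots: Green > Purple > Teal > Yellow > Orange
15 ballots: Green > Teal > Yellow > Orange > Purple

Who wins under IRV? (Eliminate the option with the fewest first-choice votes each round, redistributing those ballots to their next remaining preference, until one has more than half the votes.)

Round 1: Teal 0, Yellow 39, Green 40, Purple 13, Orange 12. Teal eliminated.
Round 2: Yellow 39, Green 40, Purple 13, Orange 12. Orange eliminated.
Round 3: Yellow 39, Green 52, Purple 13. Purple eliminated.
Round 4: Yellow 39, Green 65. Green has a majority (≥53).

Green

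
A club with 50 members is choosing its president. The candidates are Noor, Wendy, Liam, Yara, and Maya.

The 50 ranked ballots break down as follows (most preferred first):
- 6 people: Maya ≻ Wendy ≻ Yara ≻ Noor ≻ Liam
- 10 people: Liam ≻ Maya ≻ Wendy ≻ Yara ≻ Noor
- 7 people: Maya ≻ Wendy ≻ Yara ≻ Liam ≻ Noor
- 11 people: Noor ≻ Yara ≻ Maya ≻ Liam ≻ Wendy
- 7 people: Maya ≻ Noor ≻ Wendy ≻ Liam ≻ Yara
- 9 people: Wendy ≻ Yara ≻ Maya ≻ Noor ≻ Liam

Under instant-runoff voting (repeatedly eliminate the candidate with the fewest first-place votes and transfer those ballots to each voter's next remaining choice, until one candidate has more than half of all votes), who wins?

Maya

Round 1: Noor 11, Wendy 9, Liam 10, Yara 0, Maya 20. Yara eliminated.
Round 2: Noor 11, Wendy 9, Liam 10, Maya 20. Wendy eliminated.
Round 3: Noor 11, Liam 10, Maya 29. Maya has a majority (≥26).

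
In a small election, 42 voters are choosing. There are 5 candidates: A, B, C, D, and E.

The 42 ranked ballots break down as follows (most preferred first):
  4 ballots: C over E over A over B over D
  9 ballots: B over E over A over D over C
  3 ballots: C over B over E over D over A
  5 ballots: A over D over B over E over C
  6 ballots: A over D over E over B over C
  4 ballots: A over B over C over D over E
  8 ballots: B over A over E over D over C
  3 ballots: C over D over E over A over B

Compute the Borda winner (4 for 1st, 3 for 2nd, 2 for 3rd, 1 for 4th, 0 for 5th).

A

A: 4×2 + 9×2 + 3×0 + 5×4 + 6×4 + 4×4 + 8×3 + 3×1 = 113
B: 4×1 + 9×4 + 3×3 + 5×2 + 6×1 + 4×3 + 8×4 + 3×0 = 109
C: 4×4 + 9×0 + 3×4 + 5×0 + 6×0 + 4×2 + 8×0 + 3×4 = 48
D: 4×0 + 9×1 + 3×1 + 5×3 + 6×3 + 4×1 + 8×1 + 3×3 = 66
E: 4×3 + 9×3 + 3×2 + 5×1 + 6×2 + 4×0 + 8×2 + 3×2 = 84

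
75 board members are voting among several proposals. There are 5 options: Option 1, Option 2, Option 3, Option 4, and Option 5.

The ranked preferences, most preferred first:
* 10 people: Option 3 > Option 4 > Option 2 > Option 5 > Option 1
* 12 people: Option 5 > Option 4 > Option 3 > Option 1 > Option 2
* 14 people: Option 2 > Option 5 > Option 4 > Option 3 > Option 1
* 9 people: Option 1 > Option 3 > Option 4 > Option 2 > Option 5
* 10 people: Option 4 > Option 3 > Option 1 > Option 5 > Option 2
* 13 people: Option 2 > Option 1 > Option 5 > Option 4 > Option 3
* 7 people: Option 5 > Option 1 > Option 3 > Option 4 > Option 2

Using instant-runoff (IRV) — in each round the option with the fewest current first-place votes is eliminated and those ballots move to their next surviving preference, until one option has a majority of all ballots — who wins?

Round 1: Option 1 9, Option 2 27, Option 3 10, Option 4 10, Option 5 19. Option 1 eliminated.
Round 2: Option 2 27, Option 3 19, Option 4 10, Option 5 19. Option 4 eliminated.
Round 3: Option 2 27, Option 3 29, Option 5 19. Option 5 eliminated.
Round 4: Option 2 27, Option 3 48. Option 3 has a majority (≥38).

Option 3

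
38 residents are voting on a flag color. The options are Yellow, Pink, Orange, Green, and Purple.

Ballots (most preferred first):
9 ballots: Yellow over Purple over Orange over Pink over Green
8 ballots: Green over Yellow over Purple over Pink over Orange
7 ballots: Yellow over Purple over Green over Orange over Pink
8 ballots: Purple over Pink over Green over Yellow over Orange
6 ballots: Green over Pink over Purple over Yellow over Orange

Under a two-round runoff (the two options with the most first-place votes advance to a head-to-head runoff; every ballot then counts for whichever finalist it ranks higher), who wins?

Round 1 first-place votes: Yellow 16, Pink 0, Orange 0, Green 14, Purple 8. Yellow and Green advance.
Runoff: Yellow is ranked above Green on 16 ballots, Green above Yellow on 22.

Green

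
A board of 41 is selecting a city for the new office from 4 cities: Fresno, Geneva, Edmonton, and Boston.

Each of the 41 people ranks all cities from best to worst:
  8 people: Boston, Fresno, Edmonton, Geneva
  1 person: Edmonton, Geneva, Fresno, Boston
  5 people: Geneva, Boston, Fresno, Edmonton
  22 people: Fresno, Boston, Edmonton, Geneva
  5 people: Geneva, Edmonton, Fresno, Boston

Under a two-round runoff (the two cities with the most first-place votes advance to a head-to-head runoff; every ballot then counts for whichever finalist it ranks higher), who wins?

Round 1 first-place votes: Fresno 22, Geneva 10, Edmonton 1, Boston 8. Fresno and Geneva advance.
Runoff: Fresno is ranked above Geneva on 30 ballots, Geneva above Fresno on 11.

Fresno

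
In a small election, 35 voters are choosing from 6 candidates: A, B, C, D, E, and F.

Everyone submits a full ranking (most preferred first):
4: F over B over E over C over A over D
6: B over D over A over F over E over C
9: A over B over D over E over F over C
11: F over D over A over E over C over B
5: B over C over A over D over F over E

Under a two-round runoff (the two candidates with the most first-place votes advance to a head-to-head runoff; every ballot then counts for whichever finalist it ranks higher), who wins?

B

Round 1 first-place votes: A 9, B 11, C 0, D 0, E 0, F 15. F and B advance.
Runoff: F is ranked above B on 15 ballots, B above F on 20.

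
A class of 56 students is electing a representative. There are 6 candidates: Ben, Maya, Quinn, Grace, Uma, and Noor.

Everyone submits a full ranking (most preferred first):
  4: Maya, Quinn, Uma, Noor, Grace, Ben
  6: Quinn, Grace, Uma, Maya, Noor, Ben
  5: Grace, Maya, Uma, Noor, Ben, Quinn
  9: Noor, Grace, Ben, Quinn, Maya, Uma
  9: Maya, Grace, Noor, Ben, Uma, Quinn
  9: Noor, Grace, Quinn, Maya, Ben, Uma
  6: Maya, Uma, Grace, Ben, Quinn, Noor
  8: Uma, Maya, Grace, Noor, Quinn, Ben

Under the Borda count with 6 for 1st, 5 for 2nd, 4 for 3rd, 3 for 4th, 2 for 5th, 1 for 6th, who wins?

Ben: 4×1 + 6×1 + 5×2 + 9×4 + 9×3 + 9×2 + 6×3 + 8×1 = 127
Maya: 4×6 + 6×3 + 5×5 + 9×2 + 9×6 + 9×3 + 6×6 + 8×5 = 242
Quinn: 4×5 + 6×6 + 5×1 + 9×3 + 9×1 + 9×4 + 6×2 + 8×2 = 161
Grace: 4×2 + 6×5 + 5×6 + 9×5 + 9×5 + 9×5 + 6×4 + 8×4 = 259
Uma: 4×4 + 6×4 + 5×4 + 9×1 + 9×2 + 9×1 + 6×5 + 8×6 = 174
Noor: 4×3 + 6×2 + 5×3 + 9×6 + 9×4 + 9×6 + 6×1 + 8×3 = 213

Grace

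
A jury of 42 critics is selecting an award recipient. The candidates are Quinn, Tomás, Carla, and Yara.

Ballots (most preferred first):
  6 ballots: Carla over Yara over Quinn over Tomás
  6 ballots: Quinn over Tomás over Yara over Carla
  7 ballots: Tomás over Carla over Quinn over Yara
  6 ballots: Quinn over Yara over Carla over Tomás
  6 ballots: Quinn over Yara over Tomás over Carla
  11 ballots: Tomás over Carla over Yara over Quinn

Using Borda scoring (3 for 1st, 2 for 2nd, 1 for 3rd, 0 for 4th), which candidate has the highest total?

Quinn: 6×1 + 6×3 + 7×1 + 6×3 + 6×3 + 11×0 = 67
Tomás: 6×0 + 6×2 + 7×3 + 6×0 + 6×1 + 11×3 = 72
Carla: 6×3 + 6×0 + 7×2 + 6×1 + 6×0 + 11×2 = 60
Yara: 6×2 + 6×1 + 7×0 + 6×2 + 6×2 + 11×1 = 53

Tomás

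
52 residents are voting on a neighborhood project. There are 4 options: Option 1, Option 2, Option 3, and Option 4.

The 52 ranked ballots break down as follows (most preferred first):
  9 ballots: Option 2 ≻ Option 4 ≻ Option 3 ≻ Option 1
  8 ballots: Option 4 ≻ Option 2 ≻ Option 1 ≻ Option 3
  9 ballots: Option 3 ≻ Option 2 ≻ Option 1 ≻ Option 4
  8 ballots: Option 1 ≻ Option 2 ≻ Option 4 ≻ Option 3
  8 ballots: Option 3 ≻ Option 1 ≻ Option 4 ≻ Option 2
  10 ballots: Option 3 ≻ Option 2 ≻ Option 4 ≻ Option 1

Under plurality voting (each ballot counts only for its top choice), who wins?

First-place votes: Option 1 8, Option 2 9, Option 3 27, Option 4 8.

Option 3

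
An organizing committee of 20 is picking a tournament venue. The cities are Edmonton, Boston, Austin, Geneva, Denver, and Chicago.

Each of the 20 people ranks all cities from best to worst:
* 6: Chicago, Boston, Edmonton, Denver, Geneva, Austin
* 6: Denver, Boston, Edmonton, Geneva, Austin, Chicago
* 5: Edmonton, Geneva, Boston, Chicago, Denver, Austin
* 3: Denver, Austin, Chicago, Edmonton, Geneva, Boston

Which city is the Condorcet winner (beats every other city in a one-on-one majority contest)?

Boston vs Edmonton: 12–8
Boston vs Austin: 17–3
Boston vs Geneva: 12–8
Boston vs Denver: 11–9
Boston vs Chicago: 11–9
Boston beats every other city.

Boston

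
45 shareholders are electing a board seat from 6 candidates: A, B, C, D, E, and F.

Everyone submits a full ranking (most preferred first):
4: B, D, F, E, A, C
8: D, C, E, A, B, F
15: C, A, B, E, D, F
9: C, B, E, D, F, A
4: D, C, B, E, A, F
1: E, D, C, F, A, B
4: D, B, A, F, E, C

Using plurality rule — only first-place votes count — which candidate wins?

First-place votes: A 0, B 4, C 24, D 16, E 1, F 0.

C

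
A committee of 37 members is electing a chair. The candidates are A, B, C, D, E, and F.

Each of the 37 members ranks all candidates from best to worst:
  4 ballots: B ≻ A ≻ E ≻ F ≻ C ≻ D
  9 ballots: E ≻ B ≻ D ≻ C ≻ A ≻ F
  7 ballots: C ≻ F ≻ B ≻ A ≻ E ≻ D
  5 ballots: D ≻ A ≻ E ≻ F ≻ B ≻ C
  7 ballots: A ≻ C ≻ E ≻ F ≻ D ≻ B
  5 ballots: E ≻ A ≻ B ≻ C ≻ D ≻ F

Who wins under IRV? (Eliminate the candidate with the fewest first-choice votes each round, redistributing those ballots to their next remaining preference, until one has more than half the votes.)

A

Round 1: A 7, B 4, C 7, D 5, E 14, F 0. F eliminated.
Round 2: A 7, B 4, C 7, D 5, E 14. B eliminated.
Round 3: A 11, C 7, D 5, E 14. D eliminated.
Round 4: A 16, C 7, E 14. C eliminated.
Round 5: A 23, E 14. A has a majority (≥19).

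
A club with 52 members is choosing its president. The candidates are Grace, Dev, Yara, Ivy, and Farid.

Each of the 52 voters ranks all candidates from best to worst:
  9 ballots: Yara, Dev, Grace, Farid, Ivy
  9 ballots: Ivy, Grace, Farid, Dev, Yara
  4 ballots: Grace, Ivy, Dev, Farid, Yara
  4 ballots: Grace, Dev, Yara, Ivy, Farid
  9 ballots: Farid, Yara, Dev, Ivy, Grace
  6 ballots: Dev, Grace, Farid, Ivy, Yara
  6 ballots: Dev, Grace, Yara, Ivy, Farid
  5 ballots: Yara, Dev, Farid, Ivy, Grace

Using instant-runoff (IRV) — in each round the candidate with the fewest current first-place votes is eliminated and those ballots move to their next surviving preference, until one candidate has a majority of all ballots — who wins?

Dev

Round 1: Grace 8, Dev 12, Yara 14, Ivy 9, Farid 9. Grace eliminated.
Round 2: Dev 16, Yara 14, Ivy 13, Farid 9. Farid eliminated.
Round 3: Dev 16, Yara 23, Ivy 13. Ivy eliminated.
Round 4: Dev 29, Yara 23. Dev has a majority (≥27).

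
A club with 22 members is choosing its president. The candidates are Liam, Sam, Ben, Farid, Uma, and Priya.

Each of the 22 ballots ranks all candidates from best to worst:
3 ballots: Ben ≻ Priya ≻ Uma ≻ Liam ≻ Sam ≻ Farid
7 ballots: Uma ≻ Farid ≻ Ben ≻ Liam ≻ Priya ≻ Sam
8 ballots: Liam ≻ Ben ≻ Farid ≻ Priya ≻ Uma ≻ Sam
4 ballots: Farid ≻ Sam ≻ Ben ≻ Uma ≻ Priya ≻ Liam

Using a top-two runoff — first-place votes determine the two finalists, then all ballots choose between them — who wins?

Round 1 first-place votes: Liam 8, Sam 0, Ben 3, Farid 4, Uma 7, Priya 0. Liam and Uma advance.
Runoff: Liam is ranked above Uma on 8 ballots, Uma above Liam on 14.

Uma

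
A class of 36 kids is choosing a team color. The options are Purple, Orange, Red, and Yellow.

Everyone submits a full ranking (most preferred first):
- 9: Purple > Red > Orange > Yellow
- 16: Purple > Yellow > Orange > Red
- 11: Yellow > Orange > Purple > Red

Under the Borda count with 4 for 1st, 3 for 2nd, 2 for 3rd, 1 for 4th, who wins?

Purple

Purple: 9×4 + 16×4 + 11×2 = 122
Orange: 9×2 + 16×2 + 11×3 = 83
Red: 9×3 + 16×1 + 11×1 = 54
Yellow: 9×1 + 16×3 + 11×4 = 101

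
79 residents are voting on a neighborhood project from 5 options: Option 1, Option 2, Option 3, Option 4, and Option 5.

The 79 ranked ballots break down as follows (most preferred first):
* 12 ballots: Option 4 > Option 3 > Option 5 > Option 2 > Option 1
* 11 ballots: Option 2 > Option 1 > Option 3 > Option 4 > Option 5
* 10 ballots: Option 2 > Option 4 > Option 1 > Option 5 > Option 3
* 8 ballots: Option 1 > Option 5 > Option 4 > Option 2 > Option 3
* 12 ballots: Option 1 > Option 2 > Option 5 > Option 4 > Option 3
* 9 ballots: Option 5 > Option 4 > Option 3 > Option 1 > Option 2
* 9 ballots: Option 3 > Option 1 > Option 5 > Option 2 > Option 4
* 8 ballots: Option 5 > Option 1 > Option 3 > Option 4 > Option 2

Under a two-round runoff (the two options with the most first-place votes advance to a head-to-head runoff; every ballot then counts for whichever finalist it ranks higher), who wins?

Option 1

Round 1 first-place votes: Option 1 20, Option 2 21, Option 3 9, Option 4 12, Option 5 17. Option 2 and Option 1 advance.
Runoff: Option 2 is ranked above Option 1 on 33 ballots, Option 1 above Option 2 on 46.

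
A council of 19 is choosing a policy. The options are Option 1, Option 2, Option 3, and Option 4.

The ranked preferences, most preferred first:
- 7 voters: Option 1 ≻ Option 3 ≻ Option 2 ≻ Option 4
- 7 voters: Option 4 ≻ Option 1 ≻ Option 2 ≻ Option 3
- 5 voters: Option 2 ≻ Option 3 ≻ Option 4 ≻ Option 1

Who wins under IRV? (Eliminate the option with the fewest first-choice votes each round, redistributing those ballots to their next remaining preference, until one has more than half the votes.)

Option 4

Round 1: Option 1 7, Option 2 5, Option 3 0, Option 4 7. Option 3 eliminated.
Round 2: Option 1 7, Option 2 5, Option 4 7. Option 2 eliminated.
Round 3: Option 1 7, Option 4 12. Option 4 has a majority (≥10).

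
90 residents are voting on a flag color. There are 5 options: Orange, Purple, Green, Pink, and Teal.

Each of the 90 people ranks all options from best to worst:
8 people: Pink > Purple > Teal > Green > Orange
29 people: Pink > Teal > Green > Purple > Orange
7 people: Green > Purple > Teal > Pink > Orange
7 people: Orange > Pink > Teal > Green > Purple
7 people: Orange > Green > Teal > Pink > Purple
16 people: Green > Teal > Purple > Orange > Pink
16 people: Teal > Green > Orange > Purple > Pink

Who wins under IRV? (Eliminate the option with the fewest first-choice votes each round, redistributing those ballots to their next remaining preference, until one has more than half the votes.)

Green

Round 1: Orange 14, Purple 0, Green 23, Pink 37, Teal 16. Purple eliminated.
Round 2: Orange 14, Green 23, Pink 37, Teal 16. Orange eliminated.
Round 3: Green 30, Pink 44, Teal 16. Teal eliminated.
Round 4: Green 46, Pink 44. Green has a majority (≥46).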